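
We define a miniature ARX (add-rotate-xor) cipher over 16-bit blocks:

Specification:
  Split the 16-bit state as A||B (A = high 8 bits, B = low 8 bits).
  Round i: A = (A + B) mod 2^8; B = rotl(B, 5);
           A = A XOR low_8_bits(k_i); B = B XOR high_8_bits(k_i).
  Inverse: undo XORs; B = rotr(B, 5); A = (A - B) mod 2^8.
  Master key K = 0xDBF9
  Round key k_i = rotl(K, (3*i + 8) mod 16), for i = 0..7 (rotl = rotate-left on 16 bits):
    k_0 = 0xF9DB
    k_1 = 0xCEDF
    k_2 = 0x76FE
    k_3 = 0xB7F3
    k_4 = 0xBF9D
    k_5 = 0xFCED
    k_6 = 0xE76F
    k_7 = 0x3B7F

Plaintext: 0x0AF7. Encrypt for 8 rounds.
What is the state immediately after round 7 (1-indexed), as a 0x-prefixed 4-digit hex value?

0xC766

s_0 = plaintext = 0x0AF7
s_1 = Round(s_0, k_0) = 0xDA07
s_2 = Round(s_1, k_1) = 0x3E2E
s_3 = Round(s_2, k_2) = 0x92B3
s_4 = Round(s_3, k_3) = 0xB6C1
s_5 = Round(s_4, k_4) = 0xEA87
s_6 = Round(s_5, k_5) = 0x9C0C
s_7 = Round(s_6, k_6) = 0xC766
s_8 = Round(s_7, k_7) = 0x52F7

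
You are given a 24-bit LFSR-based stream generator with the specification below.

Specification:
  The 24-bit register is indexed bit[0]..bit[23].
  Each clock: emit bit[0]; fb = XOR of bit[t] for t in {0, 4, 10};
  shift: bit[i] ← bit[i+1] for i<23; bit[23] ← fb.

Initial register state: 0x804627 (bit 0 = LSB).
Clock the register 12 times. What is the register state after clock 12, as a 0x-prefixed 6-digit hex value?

0x254804

reg_0 = 0x804627
clock 1: out=1, reg = 0x402313
clock 2: out=1, reg = 0x201189
clock 3: out=1, reg = 0x9008C4
clock 4: out=0, reg = 0x480462
clock 5: out=0, reg = 0xA40231
clock 6: out=1, reg = 0x520118
clock 7: out=0, reg = 0xA9008C
clock 8: out=0, reg = 0x548046
clock 9: out=0, reg = 0x2A4023
clock 10: out=1, reg = 0x952011
clock 11: out=1, reg = 0x4A9008
clock 12: out=0, reg = 0x254804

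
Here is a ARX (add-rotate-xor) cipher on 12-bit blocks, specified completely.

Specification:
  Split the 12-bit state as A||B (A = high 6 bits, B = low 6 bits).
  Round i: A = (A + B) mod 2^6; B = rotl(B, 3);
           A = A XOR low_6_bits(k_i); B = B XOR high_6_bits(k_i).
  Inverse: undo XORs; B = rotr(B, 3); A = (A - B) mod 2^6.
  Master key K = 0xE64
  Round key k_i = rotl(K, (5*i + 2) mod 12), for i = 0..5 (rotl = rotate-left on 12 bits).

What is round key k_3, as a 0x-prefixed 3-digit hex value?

K = 0xE64
k_0 = rotl(K, (5*0+2) mod 12) = rotl(K, 2) = 0x993
k_1 = rotl(K, (5*1+2) mod 12) = rotl(K, 7) = 0x273
k_2 = rotl(K, (5*2+2) mod 12) = rotl(K, 0) = 0xE64
k_3 = rotl(K, (5*3+2) mod 12) = rotl(K, 5) = 0xC9C

0xC9C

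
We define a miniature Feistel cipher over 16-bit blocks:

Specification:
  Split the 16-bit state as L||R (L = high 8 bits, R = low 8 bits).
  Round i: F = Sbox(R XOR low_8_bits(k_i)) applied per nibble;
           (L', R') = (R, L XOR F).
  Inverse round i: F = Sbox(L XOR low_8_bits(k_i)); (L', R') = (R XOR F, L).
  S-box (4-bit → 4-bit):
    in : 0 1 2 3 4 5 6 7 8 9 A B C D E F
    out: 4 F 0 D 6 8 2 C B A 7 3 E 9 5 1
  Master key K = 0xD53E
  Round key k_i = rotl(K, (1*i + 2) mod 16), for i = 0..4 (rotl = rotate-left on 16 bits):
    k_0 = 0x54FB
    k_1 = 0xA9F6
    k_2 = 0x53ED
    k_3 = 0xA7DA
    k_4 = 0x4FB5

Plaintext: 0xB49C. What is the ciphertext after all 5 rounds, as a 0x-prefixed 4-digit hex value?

s_0 = plaintext = 0xB49C
s_1 = Round(s_0, k_0) = 0x9C98
s_2 = Round(s_1, k_1) = 0x98B9
s_3 = Round(s_2, k_2) = 0xB91E
s_4 = Round(s_3, k_3) = 0x1E5F
s_5 = Round(s_4, k_4) = 0x5F49

0x5F49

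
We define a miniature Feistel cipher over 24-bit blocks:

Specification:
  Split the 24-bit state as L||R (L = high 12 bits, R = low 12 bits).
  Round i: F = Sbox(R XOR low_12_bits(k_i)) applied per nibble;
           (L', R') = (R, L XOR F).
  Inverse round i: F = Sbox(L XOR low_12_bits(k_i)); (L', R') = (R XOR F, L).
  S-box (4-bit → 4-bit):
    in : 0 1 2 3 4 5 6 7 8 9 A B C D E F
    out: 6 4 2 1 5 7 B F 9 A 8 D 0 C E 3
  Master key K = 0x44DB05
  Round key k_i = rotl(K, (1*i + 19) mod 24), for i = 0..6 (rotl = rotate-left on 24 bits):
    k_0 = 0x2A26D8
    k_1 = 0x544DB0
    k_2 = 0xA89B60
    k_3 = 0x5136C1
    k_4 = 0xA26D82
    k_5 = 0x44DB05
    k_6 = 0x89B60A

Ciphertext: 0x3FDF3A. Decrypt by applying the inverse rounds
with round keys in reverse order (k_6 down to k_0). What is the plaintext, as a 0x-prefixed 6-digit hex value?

s_0 = ciphertext = 0x3FDF3A
s_1 = InvRound(s_0, k_6) = 0x8053FD
s_2 = InvRound(s_1, k_5) = 0x29B805
s_3 = InvRound(s_2, k_4) = 0xB4F29B
s_4 = InvRound(s_3, k_3) = 0xE05B4F
s_5 = InvRound(s_4, k_2) = 0xCF8E05
s_6 = InvRound(s_5, k_1) = 0xA5CCF8
s_7 = InvRound(s_6, k_0) = 0xC6DA5C

0xC6DA5C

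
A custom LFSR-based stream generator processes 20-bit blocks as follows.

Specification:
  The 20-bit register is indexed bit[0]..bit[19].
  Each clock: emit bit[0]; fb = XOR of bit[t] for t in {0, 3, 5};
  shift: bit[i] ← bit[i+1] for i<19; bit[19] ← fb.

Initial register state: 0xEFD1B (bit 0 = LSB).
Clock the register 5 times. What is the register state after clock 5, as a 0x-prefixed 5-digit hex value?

0x877E8

reg_0 = 0xEFD1B
clock 1: out=1, reg = 0x77E8D
clock 2: out=1, reg = 0x3BF46
clock 3: out=0, reg = 0x1DFA3
clock 4: out=1, reg = 0x0EFD1
clock 5: out=1, reg = 0x877E8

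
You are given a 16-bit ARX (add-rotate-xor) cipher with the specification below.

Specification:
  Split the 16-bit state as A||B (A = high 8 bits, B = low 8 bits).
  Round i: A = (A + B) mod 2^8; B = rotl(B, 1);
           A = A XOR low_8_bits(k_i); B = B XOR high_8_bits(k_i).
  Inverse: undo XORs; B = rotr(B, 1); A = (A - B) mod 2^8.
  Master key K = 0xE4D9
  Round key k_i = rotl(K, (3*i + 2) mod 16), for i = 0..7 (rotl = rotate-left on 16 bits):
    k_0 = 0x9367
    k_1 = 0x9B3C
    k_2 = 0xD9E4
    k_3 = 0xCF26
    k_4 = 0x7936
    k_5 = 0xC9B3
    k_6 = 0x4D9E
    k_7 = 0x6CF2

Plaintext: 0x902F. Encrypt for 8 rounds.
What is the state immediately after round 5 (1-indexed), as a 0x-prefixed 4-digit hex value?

s_0 = plaintext = 0x902F
s_1 = Round(s_0, k_0) = 0xD8CD
s_2 = Round(s_1, k_1) = 0x9900
s_3 = Round(s_2, k_2) = 0x7DD9
s_4 = Round(s_3, k_3) = 0x707C
s_5 = Round(s_4, k_4) = 0xDA81
s_6 = Round(s_5, k_5) = 0xE8CA
s_7 = Round(s_6, k_6) = 0x2CD8
s_8 = Round(s_7, k_7) = 0xF6DD

0xDA81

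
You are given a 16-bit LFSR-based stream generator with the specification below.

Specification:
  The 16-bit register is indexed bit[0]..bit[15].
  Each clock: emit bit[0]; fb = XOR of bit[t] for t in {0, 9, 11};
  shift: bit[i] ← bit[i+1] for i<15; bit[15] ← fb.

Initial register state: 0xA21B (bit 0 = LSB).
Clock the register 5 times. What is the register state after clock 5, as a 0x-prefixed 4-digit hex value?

reg_0 = 0xA21B
clock 1: out=1, reg = 0x510D
clock 2: out=1, reg = 0xA886
clock 3: out=0, reg = 0xD443
clock 4: out=1, reg = 0xEA21
clock 5: out=1, reg = 0xF510

0xF510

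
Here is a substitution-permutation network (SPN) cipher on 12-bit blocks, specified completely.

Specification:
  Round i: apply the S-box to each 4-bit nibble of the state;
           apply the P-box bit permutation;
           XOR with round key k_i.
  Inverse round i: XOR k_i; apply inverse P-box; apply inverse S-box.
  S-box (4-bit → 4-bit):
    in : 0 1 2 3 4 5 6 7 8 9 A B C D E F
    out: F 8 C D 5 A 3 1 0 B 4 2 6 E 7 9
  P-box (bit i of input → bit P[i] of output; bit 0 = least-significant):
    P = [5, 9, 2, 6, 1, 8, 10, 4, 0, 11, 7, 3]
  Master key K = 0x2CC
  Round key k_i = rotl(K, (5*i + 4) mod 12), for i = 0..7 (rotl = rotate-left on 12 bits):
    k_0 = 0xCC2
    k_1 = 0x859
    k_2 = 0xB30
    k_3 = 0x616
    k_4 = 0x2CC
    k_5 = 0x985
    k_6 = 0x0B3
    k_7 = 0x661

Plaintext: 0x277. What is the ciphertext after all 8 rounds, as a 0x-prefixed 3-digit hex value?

s_0 = plaintext = 0x277
s_1 = Round(s_0, k_0) = 0xC68
s_2 = Round(s_1, k_1) = 0x1DB
s_3 = Round(s_2, k_2) = 0xC28
s_4 = Round(s_3, k_3) = 0xA86
s_5 = Round(s_4, k_4) = 0x06C
s_6 = Round(s_5, k_5) = 0x20A
s_7 = Round(s_6, k_6) = 0x52D
s_8 = Round(s_7, k_7) = 0x83D

0x83D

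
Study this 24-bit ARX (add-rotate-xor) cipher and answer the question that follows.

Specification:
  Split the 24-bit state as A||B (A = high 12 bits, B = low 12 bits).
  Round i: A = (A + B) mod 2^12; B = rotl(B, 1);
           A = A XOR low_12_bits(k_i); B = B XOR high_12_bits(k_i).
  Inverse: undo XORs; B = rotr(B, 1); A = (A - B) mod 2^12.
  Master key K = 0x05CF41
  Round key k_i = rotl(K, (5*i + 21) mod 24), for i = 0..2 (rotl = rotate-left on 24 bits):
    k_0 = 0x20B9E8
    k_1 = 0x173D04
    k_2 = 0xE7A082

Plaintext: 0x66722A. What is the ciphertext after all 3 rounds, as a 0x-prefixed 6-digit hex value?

s_0 = plaintext = 0x66722A
s_1 = Round(s_0, k_0) = 0x17965F
s_2 = Round(s_1, k_1) = 0xADCDCD
s_3 = Round(s_2, k_2) = 0x82B5E1

0x82B5E1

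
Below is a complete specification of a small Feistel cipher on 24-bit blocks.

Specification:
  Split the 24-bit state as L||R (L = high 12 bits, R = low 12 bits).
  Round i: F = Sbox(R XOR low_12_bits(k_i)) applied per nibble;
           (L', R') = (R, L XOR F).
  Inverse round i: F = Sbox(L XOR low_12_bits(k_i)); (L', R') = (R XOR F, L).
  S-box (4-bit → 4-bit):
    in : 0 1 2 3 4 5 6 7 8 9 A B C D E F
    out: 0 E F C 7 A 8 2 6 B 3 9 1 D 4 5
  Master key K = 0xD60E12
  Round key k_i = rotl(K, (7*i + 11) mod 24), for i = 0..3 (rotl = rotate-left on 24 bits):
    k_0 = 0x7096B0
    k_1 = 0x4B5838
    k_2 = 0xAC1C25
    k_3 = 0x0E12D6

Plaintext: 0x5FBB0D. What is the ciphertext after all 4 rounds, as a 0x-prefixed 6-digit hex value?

0xA07D77

s_0 = plaintext = 0x5FBB0D
s_1 = Round(s_0, k_0) = 0xB0D866
s_2 = Round(s_1, k_1) = 0x866BA9
s_3 = Round(s_2, k_2) = 0xBA9A07
s_4 = Round(s_3, k_3) = 0xA07D77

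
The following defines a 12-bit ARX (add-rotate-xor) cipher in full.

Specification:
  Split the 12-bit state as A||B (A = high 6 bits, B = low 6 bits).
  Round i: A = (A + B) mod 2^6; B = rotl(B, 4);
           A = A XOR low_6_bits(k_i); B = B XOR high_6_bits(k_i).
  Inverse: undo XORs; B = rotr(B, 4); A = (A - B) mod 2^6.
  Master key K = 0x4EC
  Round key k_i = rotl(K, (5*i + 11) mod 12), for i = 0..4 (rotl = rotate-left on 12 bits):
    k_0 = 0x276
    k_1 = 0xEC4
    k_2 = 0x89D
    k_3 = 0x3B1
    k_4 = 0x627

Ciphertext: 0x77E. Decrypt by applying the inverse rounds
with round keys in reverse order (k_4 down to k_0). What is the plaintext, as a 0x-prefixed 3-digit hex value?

s_0 = ciphertext = 0x77E
s_1 = InvRound(s_0, k_4) = 0x81A
s_2 = InvRound(s_1, k_3) = 0x011
s_3 = InvRound(s_2, k_2) = 0x38F
s_4 = InvRound(s_3, k_1) = 0xDD3
s_5 = InvRound(s_4, k_0) = 0x629

0x629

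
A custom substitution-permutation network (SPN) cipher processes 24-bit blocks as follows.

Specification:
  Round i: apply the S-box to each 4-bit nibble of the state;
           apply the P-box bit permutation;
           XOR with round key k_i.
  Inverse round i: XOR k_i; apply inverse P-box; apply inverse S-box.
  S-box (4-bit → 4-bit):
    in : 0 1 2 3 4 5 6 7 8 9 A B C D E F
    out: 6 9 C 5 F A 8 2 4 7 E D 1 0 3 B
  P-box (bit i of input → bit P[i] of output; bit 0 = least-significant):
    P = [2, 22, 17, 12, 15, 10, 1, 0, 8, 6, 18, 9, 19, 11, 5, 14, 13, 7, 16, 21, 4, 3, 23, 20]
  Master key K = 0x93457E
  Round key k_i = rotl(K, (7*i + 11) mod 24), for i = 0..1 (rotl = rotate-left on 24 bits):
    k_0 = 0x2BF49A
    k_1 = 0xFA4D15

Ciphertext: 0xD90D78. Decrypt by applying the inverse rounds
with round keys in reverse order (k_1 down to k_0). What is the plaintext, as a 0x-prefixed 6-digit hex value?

0xF0BF15

s_0 = ciphertext = 0xD90D78
s_1 = InvRound(s_0, k_1) = 0x722763
s_2 = InvRound(s_1, k_0) = 0xF0BF15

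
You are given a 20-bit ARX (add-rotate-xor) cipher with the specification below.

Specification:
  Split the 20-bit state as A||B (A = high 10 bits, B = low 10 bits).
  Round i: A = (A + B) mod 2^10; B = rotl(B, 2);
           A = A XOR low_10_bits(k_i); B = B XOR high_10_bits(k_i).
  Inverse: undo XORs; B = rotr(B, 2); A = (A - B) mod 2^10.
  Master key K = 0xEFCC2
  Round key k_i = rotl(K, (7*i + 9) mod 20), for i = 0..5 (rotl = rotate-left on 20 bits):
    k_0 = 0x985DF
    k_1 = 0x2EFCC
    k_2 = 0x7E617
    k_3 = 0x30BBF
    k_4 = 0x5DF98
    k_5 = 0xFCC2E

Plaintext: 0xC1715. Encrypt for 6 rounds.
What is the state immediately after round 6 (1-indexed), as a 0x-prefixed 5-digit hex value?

0x8C54A

s_0 = plaintext = 0xC1715
s_1 = Round(s_0, k_0) = 0xF1636
s_2 = Round(s_1, k_1) = 0x8DC61
s_3 = Round(s_2, k_2) = 0x23C7D
s_4 = Round(s_3, k_3) = 0xACD36
s_5 = Round(s_4, k_4) = 0x1C5AE
s_6 = Round(s_5, k_5) = 0x8C54A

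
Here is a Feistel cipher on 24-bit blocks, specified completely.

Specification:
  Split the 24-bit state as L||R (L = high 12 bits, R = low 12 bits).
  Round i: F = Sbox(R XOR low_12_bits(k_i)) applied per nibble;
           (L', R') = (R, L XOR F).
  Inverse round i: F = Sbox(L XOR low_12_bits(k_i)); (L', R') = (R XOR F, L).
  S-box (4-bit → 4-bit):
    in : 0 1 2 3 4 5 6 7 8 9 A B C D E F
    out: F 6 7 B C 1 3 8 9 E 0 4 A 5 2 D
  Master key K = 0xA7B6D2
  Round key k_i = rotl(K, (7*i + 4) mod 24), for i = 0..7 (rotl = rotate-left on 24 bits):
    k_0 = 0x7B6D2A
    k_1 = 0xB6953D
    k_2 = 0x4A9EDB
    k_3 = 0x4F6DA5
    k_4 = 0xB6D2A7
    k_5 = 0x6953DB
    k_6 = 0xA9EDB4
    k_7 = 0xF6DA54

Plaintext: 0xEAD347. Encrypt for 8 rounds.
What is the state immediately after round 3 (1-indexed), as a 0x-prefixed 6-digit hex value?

0xD4677D

s_0 = plaintext = 0xEAD347
s_1 = Round(s_0, k_0) = 0x347C98
s_2 = Round(s_1, k_1) = 0xC98D46
s_3 = Round(s_2, k_2) = 0xD4677D
s_4 = Round(s_3, k_3) = 0x77DD1F
s_5 = Round(s_4, k_4) = 0xD1FA34
s_6 = Round(s_5, k_5) = 0xA34332
s_7 = Round(s_6, k_6) = 0x3328A7
s_8 = Round(s_7, k_7) = 0x8A74E9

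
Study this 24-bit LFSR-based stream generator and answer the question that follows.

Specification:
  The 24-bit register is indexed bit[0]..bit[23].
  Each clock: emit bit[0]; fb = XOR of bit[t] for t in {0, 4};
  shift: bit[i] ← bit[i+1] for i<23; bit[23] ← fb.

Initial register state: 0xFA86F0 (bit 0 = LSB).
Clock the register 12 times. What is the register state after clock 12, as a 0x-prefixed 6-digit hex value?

0xE9FFA8

reg_0 = 0xFA86F0
clock 1: out=0, reg = 0xFD4378
clock 2: out=0, reg = 0xFEA1BC
clock 3: out=0, reg = 0xFF50DE
clock 4: out=0, reg = 0xFFA86F
clock 5: out=1, reg = 0xFFD437
clock 6: out=1, reg = 0x7FEA1B
clock 7: out=1, reg = 0x3FF50D
clock 8: out=1, reg = 0x9FFA86
clock 9: out=0, reg = 0x4FFD43
clock 10: out=1, reg = 0xA7FEA1
clock 11: out=1, reg = 0xD3FF50
clock 12: out=0, reg = 0xE9FFA8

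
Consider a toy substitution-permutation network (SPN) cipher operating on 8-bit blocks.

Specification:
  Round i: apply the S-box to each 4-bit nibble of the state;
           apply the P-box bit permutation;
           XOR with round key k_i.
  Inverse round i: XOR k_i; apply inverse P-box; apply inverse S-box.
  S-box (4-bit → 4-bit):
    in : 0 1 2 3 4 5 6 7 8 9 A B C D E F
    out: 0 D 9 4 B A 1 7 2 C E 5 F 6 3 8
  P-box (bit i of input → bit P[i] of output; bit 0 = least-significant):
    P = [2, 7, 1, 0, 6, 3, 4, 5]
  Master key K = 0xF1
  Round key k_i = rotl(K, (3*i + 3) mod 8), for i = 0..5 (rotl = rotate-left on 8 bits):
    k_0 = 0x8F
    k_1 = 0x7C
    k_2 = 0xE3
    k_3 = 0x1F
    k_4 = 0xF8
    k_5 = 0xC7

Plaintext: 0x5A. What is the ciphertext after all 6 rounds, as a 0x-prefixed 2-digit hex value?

s_0 = plaintext = 0x5A
s_1 = Round(s_0, k_0) = 0x24
s_2 = Round(s_1, k_1) = 0x99
s_3 = Round(s_2, k_2) = 0xD0
s_4 = Round(s_3, k_3) = 0x07
s_5 = Round(s_4, k_4) = 0x7E
s_6 = Round(s_5, k_5) = 0x1B

0x1B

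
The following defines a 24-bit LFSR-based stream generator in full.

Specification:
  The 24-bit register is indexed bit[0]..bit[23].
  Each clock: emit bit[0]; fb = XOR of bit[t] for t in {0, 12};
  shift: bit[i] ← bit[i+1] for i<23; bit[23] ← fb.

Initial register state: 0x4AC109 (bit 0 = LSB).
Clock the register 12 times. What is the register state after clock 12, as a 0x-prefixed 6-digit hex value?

reg_0 = 0x4AC109
clock 1: out=1, reg = 0xA56084
clock 2: out=0, reg = 0x52B042
clock 3: out=0, reg = 0xA95821
clock 4: out=1, reg = 0x54AC10
clock 5: out=0, reg = 0x2A5608
clock 6: out=0, reg = 0x952B04
clock 7: out=0, reg = 0x4A9582
clock 8: out=0, reg = 0xA54AC1
clock 9: out=1, reg = 0xD2A560
clock 10: out=0, reg = 0x6952B0
clock 11: out=0, reg = 0xB4A958
clock 12: out=0, reg = 0x5A54AC

0x5A54AC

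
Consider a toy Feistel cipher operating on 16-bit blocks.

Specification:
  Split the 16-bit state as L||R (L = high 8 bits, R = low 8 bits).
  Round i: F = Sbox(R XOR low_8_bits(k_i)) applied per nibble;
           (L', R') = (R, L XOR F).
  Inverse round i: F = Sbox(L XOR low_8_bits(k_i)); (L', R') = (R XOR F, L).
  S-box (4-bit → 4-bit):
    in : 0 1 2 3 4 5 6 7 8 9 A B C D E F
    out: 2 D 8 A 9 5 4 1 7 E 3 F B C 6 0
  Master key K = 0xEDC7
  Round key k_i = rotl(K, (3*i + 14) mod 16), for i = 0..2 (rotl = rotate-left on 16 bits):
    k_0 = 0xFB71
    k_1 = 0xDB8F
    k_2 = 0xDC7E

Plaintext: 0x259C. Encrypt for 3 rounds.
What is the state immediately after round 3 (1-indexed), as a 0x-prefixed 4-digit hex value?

s_0 = plaintext = 0x259C
s_1 = Round(s_0, k_0) = 0x9C49
s_2 = Round(s_1, k_1) = 0x4928
s_3 = Round(s_2, k_2) = 0x281D

0x281D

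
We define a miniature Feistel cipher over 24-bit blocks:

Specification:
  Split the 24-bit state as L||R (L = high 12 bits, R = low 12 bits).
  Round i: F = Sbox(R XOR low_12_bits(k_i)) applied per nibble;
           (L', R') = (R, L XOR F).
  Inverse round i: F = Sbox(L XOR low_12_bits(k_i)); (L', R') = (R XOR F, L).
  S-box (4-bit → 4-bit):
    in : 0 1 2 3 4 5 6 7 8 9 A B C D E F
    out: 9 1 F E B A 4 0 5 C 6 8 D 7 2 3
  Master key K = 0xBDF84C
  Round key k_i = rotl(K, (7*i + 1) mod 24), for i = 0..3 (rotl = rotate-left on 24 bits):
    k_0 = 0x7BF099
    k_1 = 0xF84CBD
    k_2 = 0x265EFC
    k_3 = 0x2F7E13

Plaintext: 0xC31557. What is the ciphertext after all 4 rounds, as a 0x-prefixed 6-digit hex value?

0x17F0B8

s_0 = plaintext = 0xC31557
s_1 = Round(s_0, k_0) = 0x5576E3
s_2 = Round(s_1, k_1) = 0x6E33F5
s_3 = Round(s_2, k_2) = 0x3F517F
s_4 = Round(s_3, k_3) = 0x17F0B8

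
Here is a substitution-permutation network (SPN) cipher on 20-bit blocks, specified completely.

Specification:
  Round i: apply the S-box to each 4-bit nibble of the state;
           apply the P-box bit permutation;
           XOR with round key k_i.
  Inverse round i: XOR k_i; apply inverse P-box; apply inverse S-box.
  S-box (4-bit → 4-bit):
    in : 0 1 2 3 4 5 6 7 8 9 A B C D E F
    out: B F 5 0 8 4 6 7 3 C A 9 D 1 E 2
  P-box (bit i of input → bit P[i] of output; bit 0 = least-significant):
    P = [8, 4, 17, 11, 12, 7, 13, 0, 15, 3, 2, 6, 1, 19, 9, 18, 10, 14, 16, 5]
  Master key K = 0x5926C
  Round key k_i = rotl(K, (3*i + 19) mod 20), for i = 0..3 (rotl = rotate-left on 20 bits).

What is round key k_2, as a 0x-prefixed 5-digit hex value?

K = 0x5926C
k_0 = rotl(K, (3*0+19) mod 20) = rotl(K, 19) = 0x2C936
k_1 = rotl(K, (3*1+19) mod 20) = rotl(K, 2) = 0x649B1
k_2 = rotl(K, (3*2+19) mod 20) = rotl(K, 5) = 0x24D8B

0x24D8B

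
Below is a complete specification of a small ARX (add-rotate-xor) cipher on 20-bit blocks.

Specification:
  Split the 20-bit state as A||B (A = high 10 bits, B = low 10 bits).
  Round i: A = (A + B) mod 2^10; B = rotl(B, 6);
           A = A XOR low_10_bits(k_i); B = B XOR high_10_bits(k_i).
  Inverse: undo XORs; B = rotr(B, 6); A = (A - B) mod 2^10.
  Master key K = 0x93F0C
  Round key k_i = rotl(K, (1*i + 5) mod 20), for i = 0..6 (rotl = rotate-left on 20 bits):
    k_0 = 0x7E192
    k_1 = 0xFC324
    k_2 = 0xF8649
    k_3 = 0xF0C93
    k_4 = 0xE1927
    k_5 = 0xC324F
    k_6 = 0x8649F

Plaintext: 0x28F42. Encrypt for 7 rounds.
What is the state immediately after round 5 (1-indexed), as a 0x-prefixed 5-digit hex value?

s_0 = plaintext = 0x28F42
s_1 = Round(s_0, k_0) = 0x9DD4C
s_2 = Round(s_1, k_1) = 0x39CE4
s_3 = Round(s_2, k_2) = 0xE0AEF
s_4 = Round(s_3, k_3) = 0xB882D
s_5 = Round(s_4, k_4) = 0x8A0C4
s_6 = Round(s_5, k_5) = 0x28E00
s_7 = Round(s_6, k_6) = 0x8F239

0x8A0C4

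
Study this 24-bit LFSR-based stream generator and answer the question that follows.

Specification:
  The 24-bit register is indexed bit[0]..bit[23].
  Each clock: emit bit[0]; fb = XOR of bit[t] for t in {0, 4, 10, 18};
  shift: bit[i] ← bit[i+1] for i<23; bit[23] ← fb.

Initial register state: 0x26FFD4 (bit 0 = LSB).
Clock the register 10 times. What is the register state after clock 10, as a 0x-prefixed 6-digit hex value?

reg_0 = 0x26FFD4
clock 1: out=0, reg = 0x937FEA
clock 2: out=0, reg = 0xC9BFF5
clock 3: out=1, reg = 0xE4DFFA
clock 4: out=0, reg = 0xF26FFD
clock 5: out=1, reg = 0xF937FE
clock 6: out=0, reg = 0x7C9BFF
clock 7: out=1, reg = 0xBE4DFF
clock 8: out=1, reg = 0x5F26FF
clock 9: out=1, reg = 0x2F937F
clock 10: out=1, reg = 0x97C9BF

0x97C9BF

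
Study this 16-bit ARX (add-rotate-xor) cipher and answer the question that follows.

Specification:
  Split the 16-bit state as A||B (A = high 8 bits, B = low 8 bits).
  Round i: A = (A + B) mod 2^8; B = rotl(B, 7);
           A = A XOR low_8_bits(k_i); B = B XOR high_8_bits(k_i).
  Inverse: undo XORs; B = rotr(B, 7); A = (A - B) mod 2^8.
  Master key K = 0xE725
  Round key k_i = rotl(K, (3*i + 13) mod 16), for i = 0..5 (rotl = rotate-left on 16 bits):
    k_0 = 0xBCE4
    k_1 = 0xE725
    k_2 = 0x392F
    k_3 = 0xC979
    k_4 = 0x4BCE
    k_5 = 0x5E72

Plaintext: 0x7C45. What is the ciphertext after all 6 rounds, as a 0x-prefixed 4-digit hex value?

s_0 = plaintext = 0x7C45
s_1 = Round(s_0, k_0) = 0x251E
s_2 = Round(s_1, k_1) = 0x66E8
s_3 = Round(s_2, k_2) = 0x614D
s_4 = Round(s_3, k_3) = 0xD76F
s_5 = Round(s_4, k_4) = 0x88FC
s_6 = Round(s_5, k_5) = 0xF620

0xF620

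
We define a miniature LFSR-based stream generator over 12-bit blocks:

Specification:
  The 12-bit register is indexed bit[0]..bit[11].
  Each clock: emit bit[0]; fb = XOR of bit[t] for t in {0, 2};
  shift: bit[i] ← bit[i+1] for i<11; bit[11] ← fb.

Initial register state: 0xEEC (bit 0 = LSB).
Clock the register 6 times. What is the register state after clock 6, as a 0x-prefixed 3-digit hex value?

reg_0 = 0xEEC
clock 1: out=0, reg = 0xF76
clock 2: out=0, reg = 0xFBB
clock 3: out=1, reg = 0xFDD
clock 4: out=1, reg = 0x7EE
clock 5: out=0, reg = 0xBF7
clock 6: out=1, reg = 0x5FB

0x5FB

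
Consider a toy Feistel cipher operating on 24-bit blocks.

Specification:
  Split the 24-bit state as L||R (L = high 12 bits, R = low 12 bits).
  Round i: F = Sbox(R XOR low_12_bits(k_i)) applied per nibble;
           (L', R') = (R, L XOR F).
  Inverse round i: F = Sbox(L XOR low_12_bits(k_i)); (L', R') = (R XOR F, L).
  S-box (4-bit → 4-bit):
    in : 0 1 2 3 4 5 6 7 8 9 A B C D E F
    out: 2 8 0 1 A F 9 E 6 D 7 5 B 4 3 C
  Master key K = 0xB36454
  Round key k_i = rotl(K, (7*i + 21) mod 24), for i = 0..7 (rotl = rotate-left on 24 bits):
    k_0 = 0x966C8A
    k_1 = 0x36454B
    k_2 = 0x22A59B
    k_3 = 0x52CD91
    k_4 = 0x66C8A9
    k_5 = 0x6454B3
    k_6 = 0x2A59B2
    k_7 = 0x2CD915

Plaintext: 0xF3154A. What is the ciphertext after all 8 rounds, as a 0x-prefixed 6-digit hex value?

0x1E6702

s_0 = plaintext = 0xF3154A
s_1 = Round(s_0, k_0) = 0x54A283
s_2 = Round(s_1, k_1) = 0x283BFC
s_3 = Round(s_2, k_2) = 0xBFC11D
s_4 = Round(s_3, k_3) = 0x11D097
s_5 = Round(s_4, k_4) = 0x09770E
s_6 = Round(s_5, k_5) = 0x70E1C3
s_7 = Round(s_6, k_6) = 0x1C31E6
s_8 = Round(s_7, k_7) = 0x1E6702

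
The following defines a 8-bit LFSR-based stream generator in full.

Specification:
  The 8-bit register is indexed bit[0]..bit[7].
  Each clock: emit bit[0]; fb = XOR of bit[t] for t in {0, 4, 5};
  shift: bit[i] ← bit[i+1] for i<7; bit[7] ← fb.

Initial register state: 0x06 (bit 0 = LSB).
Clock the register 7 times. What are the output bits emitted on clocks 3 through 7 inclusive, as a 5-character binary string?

10000

reg_0 = 0x06
clock 1: out=0, reg = 0x03
clock 2: out=1, reg = 0x81
clock 3: out=1, reg = 0xC0
clock 4: out=0, reg = 0x60
clock 5: out=0, reg = 0xB0
clock 6: out=0, reg = 0x58
clock 7: out=0, reg = 0xAC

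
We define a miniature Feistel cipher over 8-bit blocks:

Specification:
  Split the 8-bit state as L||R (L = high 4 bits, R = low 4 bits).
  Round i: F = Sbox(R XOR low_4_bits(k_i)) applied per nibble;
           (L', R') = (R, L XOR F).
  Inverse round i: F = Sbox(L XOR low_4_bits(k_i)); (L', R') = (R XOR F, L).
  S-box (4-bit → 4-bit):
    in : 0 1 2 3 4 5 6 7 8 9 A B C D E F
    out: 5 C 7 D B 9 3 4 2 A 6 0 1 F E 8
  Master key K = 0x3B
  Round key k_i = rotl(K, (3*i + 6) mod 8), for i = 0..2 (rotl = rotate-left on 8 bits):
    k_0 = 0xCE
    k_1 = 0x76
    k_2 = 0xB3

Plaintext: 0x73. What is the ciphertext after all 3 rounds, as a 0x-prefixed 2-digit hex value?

0xD6

s_0 = plaintext = 0x73
s_1 = Round(s_0, k_0) = 0x38
s_2 = Round(s_1, k_1) = 0x8D
s_3 = Round(s_2, k_2) = 0xD6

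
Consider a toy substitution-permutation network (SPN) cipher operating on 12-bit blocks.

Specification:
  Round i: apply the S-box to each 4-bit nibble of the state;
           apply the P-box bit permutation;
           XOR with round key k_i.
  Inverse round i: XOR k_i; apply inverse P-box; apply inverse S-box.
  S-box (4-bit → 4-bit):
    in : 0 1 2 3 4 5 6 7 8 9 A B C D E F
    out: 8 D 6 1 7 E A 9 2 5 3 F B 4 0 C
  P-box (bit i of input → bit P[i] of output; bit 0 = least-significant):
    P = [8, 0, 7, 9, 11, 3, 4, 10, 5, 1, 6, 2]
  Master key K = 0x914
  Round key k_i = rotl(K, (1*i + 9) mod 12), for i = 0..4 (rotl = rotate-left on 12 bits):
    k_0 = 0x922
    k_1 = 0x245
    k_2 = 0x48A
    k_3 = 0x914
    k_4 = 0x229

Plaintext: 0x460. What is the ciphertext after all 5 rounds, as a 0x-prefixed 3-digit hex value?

s_0 = plaintext = 0x460
s_1 = Round(s_0, k_0) = 0xF48
s_2 = Round(s_1, k_1) = 0xA18
s_3 = Round(s_2, k_2) = 0x8B9
s_4 = Round(s_3, k_3) = 0x48E
s_5 = Round(s_4, k_4) = 0x243

0x243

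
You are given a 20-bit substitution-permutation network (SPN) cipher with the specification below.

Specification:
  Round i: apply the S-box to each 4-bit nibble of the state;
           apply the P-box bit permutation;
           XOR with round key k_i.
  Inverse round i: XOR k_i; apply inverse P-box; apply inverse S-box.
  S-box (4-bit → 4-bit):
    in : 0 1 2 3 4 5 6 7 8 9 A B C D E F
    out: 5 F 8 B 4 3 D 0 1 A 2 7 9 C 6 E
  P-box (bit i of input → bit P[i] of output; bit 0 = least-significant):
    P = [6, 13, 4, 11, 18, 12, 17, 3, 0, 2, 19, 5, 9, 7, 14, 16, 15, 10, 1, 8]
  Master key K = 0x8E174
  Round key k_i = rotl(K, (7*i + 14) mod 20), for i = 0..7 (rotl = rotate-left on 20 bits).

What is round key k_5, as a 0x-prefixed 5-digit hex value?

K = 0x8E174
k_0 = rotl(K, (7*0+14) mod 20) = rotl(K, 14) = 0xD2385
k_1 = rotl(K, (7*1+14) mod 20) = rotl(K, 1) = 0x1C2E9
k_2 = rotl(K, (7*2+14) mod 20) = rotl(K, 8) = 0x1748E
k_3 = rotl(K, (7*3+14) mod 20) = rotl(K, 15) = 0xA470B
k_4 = rotl(K, (7*4+14) mod 20) = rotl(K, 2) = 0x385D2
k_5 = rotl(K, (7*5+14) mod 20) = rotl(K, 9) = 0x2E91C

0x2E91C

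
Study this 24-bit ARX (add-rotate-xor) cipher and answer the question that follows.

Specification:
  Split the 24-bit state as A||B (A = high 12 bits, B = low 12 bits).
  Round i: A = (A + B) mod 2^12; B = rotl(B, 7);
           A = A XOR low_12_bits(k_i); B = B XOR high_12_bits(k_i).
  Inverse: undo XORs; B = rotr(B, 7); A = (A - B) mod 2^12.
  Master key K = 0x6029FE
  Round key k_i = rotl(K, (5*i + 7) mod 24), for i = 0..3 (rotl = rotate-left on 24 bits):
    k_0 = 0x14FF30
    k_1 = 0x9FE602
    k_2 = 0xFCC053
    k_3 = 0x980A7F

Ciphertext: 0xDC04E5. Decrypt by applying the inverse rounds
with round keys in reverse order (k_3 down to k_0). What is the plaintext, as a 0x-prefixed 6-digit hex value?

0x48882C

s_0 = ciphertext = 0xDC04E5
s_1 = InvRound(s_0, k_3) = 0xB05CBA
s_2 = InvRound(s_1, k_2) = 0xC90EC6
s_3 = InvRound(s_2, k_1) = 0x38470E
s_4 = InvRound(s_3, k_0) = 0x48882C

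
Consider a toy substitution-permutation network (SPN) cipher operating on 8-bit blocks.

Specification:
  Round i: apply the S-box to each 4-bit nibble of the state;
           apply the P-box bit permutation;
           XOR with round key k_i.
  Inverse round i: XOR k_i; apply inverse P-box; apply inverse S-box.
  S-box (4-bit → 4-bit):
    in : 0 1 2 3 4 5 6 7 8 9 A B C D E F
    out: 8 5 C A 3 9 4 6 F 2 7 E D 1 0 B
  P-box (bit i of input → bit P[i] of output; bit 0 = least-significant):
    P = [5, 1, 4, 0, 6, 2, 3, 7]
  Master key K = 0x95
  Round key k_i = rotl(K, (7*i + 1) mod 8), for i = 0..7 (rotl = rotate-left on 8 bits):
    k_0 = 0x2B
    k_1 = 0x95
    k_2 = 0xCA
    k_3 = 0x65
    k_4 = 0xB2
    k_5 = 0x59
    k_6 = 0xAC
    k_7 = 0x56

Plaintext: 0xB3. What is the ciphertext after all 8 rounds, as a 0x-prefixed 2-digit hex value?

0xFE

s_0 = plaintext = 0xB3
s_1 = Round(s_0, k_0) = 0xA4
s_2 = Round(s_1, k_1) = 0xFB
s_3 = Round(s_2, k_2) = 0x1D
s_4 = Round(s_3, k_3) = 0x0D
s_5 = Round(s_4, k_4) = 0x12
s_6 = Round(s_5, k_5) = 0x00
s_7 = Round(s_6, k_6) = 0x2D
s_8 = Round(s_7, k_7) = 0xFE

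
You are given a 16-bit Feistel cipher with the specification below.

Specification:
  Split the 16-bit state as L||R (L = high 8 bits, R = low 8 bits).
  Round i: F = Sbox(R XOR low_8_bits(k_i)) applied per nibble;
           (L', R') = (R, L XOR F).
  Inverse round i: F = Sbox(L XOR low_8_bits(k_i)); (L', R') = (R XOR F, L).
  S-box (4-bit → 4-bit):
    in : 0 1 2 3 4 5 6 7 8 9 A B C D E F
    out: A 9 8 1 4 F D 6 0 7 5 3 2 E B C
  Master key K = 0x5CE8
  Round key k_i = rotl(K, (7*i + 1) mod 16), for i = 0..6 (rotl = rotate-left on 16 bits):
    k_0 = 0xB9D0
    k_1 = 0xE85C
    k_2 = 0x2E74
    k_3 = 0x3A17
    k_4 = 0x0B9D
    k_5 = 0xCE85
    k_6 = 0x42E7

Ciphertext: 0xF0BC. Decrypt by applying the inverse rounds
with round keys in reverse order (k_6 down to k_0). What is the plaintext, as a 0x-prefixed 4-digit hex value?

0xCC56

s_0 = ciphertext = 0xF0BC
s_1 = InvRound(s_0, k_6) = 0x2AF0
s_2 = InvRound(s_1, k_5) = 0xAC2A
s_3 = InvRound(s_2, k_4) = 0x33AC
s_4 = InvRound(s_3, k_3) = 0x2833
s_5 = InvRound(s_4, k_2) = 0xC128
s_6 = InvRound(s_5, k_1) = 0x56C1
s_7 = InvRound(s_6, k_0) = 0xCC56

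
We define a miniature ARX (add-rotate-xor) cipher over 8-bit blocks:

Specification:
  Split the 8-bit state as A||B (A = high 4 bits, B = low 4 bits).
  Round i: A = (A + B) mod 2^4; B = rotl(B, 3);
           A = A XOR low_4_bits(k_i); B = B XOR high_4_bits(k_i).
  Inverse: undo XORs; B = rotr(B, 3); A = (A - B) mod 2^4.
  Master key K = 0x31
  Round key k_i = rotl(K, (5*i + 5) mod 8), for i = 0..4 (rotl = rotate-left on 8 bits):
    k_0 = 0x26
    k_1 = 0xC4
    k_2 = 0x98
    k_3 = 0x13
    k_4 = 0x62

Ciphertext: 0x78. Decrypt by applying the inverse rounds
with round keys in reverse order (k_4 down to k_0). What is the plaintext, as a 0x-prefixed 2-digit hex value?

s_0 = ciphertext = 0x78
s_1 = InvRound(s_0, k_4) = 0x8D
s_2 = InvRound(s_1, k_3) = 0x29
s_3 = InvRound(s_2, k_2) = 0xA0
s_4 = InvRound(s_3, k_1) = 0x59
s_5 = InvRound(s_4, k_0) = 0xC7

0xC7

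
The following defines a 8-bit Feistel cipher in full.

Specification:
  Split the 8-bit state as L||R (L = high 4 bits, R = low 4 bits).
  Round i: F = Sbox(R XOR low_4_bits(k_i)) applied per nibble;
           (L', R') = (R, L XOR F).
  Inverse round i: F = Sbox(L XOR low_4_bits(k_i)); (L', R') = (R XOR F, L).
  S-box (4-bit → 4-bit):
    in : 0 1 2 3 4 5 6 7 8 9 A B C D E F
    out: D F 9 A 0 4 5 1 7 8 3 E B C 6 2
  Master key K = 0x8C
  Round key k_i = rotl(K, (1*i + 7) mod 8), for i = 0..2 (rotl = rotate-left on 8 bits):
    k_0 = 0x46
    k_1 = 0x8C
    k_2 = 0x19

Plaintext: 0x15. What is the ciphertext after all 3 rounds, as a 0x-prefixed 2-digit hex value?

0x47

s_0 = plaintext = 0x15
s_1 = Round(s_0, k_0) = 0x5B
s_2 = Round(s_1, k_1) = 0xB4
s_3 = Round(s_2, k_2) = 0x47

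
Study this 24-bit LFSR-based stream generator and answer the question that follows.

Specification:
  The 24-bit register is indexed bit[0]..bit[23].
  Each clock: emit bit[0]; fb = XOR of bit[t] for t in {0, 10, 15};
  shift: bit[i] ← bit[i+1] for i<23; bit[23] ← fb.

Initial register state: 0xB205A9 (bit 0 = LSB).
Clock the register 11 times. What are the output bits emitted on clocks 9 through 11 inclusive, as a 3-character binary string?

reg_0 = 0xB205A9
clock 1: out=1, reg = 0x5902D4
clock 2: out=0, reg = 0x2C816A
clock 3: out=0, reg = 0x9640B5
clock 4: out=1, reg = 0xCB205A
clock 5: out=0, reg = 0x65902D
clock 6: out=1, reg = 0x32C816
clock 7: out=0, reg = 0x99640B
clock 8: out=1, reg = 0x4CB205
clock 9: out=1, reg = 0x265902
clock 10: out=0, reg = 0x132C81
clock 11: out=1, reg = 0x099640

101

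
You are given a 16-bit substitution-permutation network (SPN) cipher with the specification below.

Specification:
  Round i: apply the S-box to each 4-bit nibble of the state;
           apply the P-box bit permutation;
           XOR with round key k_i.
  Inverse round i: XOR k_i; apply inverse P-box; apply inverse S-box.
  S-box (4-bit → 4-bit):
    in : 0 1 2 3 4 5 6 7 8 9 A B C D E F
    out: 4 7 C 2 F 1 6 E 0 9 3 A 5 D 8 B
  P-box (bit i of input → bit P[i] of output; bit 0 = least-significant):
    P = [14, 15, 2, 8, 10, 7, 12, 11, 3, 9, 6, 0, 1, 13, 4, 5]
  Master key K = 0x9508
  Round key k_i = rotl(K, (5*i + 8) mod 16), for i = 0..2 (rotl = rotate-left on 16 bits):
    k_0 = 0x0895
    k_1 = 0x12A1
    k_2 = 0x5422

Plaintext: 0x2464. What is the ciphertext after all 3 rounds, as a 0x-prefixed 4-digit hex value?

0x41F6

s_0 = plaintext = 0x2464
s_1 = Round(s_0, k_0) = 0xDB68
s_2 = Round(s_1, k_1) = 0x0012
s_3 = Round(s_2, k_2) = 0x41F6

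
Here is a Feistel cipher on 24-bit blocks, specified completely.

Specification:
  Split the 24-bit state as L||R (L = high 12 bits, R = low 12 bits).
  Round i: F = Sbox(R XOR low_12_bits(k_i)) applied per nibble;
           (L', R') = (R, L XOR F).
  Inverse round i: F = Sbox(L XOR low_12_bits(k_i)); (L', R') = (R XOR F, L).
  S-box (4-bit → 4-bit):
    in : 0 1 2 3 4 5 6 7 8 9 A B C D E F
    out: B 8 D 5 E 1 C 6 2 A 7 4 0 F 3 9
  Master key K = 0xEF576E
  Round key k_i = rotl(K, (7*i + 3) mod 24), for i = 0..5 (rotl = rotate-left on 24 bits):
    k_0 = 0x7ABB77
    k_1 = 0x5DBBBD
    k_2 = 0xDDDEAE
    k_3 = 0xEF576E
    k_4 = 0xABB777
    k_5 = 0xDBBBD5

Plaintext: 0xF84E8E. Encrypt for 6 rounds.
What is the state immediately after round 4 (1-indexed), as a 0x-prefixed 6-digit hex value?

0x60F733

s_0 = plaintext = 0xF84E8E
s_1 = Round(s_0, k_0) = 0xE8EE1E
s_2 = Round(s_1, k_1) = 0xE1EFFB
s_3 = Round(s_2, k_2) = 0xFFB60F
s_4 = Round(s_3, k_3) = 0x60F733
s_5 = Round(s_4, k_4) = 0x733DE1
s_6 = Round(s_5, k_5) = 0xDE1B6D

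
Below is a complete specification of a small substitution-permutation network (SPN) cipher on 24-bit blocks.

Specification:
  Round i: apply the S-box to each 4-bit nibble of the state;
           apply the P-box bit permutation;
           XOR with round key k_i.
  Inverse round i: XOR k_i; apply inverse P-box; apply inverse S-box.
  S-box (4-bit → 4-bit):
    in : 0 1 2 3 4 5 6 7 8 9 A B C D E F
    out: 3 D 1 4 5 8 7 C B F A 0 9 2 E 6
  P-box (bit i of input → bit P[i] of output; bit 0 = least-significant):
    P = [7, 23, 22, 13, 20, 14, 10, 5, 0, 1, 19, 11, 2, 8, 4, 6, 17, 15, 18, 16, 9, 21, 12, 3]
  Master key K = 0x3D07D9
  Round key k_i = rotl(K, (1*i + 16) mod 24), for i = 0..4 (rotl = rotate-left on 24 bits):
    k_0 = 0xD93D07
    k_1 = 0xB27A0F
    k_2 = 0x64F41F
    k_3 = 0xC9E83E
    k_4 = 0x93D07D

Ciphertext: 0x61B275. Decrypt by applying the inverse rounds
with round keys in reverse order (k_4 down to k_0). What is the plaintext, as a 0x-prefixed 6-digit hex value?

0xAFC74C

s_0 = ciphertext = 0x61B275
s_1 = InvRound(s_0, k_4) = 0x82BB0E
s_2 = InvRound(s_1, k_3) = 0x4CF3A3
s_3 = InvRound(s_2, k_2) = 0x8B6372
s_4 = InvRound(s_3, k_1) = 0xE591CB
s_5 = InvRound(s_4, k_0) = 0xAFC74C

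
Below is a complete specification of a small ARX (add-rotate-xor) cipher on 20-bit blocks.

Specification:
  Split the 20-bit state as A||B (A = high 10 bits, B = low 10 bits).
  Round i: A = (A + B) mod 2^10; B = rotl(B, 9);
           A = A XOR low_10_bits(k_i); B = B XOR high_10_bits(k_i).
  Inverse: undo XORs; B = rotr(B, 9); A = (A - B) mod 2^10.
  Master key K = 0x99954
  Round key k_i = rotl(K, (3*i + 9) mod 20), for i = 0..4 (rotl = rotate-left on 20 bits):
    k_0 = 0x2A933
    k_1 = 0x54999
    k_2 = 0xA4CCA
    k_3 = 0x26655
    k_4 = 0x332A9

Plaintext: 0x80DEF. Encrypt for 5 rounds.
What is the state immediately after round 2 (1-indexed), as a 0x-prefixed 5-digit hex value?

0x21E7C

s_0 = plaintext = 0x80DEF
s_1 = Round(s_0, k_0) = 0xB065D
s_2 = Round(s_1, k_1) = 0x21E7C
s_3 = Round(s_2, k_2) = 0xF27AD
s_4 = Round(s_3, k_3) = 0x48F4F
s_5 = Round(s_4, k_4) = 0xB6F6B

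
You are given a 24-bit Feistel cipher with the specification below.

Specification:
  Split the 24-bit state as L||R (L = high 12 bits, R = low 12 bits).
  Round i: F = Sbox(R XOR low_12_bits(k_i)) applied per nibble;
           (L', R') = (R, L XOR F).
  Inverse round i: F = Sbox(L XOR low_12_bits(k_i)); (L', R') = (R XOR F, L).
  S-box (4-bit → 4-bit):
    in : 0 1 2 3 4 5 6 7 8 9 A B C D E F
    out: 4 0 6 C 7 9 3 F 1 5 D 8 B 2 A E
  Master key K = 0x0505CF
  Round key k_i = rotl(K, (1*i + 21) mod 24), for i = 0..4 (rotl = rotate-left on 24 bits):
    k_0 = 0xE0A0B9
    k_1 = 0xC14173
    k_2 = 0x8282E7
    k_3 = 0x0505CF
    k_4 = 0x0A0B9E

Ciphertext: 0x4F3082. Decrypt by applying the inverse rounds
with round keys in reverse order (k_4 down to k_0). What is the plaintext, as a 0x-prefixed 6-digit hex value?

s_0 = ciphertext = 0x4F3082
s_1 = InvRound(s_0, k_4) = 0xEB04F3
s_2 = InvRound(s_1, k_3) = 0xC0DEB0
s_3 = InvRound(s_2, k_2) = 0x41DC0D
s_4 = InvRound(s_3, k_1) = 0x53741D
s_5 = InvRound(s_4, k_0) = 0xD07537

0xD07537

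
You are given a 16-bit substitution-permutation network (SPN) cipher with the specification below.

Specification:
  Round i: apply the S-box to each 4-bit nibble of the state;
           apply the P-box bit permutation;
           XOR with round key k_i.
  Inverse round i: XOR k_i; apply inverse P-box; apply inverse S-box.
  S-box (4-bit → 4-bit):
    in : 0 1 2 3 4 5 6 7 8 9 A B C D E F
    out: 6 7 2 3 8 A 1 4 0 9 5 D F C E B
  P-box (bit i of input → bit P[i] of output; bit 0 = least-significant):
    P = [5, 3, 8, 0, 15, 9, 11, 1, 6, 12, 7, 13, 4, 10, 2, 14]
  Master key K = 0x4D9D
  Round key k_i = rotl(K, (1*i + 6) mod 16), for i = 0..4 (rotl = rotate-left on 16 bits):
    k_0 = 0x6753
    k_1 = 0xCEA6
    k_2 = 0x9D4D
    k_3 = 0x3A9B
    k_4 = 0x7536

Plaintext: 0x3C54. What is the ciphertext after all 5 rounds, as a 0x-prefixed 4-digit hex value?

0x76DD

s_0 = plaintext = 0x3C54
s_1 = Round(s_0, k_0) = 0x5180
s_2 = Round(s_1, k_1) = 0x9B6E
s_3 = Round(s_2, k_2) = 0x7C94
s_4 = Round(s_3, k_3) = 0x8A5C
s_5 = Round(s_4, k_4) = 0x76DD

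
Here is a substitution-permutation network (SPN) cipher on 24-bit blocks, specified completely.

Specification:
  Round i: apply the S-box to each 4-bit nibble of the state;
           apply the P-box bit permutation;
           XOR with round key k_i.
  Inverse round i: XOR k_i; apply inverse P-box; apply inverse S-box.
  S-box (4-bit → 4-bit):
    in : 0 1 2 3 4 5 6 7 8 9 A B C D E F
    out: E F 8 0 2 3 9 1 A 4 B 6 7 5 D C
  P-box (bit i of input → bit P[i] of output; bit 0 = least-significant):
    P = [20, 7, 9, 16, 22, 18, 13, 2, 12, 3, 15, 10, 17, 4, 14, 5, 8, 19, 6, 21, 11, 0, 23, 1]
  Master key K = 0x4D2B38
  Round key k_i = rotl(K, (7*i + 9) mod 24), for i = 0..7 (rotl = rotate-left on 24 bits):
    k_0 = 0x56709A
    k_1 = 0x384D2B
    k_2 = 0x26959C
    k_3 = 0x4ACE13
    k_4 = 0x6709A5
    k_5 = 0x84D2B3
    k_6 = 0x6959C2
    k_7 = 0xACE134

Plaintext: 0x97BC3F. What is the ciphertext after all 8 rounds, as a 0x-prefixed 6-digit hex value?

0xDA52A4

s_0 = plaintext = 0x97BC3F
s_1 = Round(s_0, k_0) = 0xD7A382
s_2 = Round(s_1, k_1) = 0xBF441F
s_3 = Round(s_2, k_2) = 0xC3B7C1
s_4 = Round(s_3, k_3) = 0x9FB482
s_5 = Round(s_4, k_4) = 0xC249F9
s_6 = Round(s_5, k_5) = 0x2478A6
s_7 = Round(s_6, k_6) = 0x365DCC
s_8 = Round(s_7, k_7) = 0xDA52A4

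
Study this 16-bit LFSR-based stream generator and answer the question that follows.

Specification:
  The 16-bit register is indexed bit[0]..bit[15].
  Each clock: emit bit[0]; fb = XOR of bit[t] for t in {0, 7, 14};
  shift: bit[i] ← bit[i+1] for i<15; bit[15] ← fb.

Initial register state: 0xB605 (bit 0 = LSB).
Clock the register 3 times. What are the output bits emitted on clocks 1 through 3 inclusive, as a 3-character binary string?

101

reg_0 = 0xB605
clock 1: out=1, reg = 0xDB02
clock 2: out=0, reg = 0xED81
clock 3: out=1, reg = 0xF6C0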